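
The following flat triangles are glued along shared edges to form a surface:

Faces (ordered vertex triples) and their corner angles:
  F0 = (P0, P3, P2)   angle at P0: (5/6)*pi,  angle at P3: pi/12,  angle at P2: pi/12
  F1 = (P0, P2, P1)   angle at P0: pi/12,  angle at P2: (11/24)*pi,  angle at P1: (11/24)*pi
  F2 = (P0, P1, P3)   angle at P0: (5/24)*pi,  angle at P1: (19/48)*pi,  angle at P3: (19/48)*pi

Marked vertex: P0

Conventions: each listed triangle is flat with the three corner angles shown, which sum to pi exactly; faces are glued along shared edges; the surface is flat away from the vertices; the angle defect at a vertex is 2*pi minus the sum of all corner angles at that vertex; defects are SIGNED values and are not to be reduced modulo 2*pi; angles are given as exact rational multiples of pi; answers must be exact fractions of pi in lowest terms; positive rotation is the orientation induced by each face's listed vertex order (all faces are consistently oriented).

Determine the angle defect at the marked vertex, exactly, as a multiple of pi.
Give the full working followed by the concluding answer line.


Sum of corner angles at P0: (9/8)*pi
defect = 2*pi - (9/8)*pi

Answer: defect(P0) = (7/8)*pi


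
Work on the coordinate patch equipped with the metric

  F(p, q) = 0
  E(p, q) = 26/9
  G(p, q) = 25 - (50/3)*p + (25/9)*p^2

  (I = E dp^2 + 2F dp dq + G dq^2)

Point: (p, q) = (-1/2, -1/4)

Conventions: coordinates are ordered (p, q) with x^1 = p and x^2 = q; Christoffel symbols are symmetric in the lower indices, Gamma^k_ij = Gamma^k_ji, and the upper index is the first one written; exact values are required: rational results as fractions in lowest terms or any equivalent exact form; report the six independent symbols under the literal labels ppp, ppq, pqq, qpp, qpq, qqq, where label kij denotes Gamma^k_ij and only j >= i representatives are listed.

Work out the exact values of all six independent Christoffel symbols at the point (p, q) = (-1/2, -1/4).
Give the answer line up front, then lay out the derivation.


Answer: Gamma_ppp = 0, Gamma_ppq = 0, Gamma_pqq = 175/52, Gamma_qpp = 0, Gamma_qpq = -2/7, Gamma_qqq = 0

E = 26/9, F = 0, G = 1225/36 at the point
E_p = 0, E_q = 0, F_p = 0, F_q = 0, G_p = -175/9, G_q = 0
EG - F^2 = 15925/162;  g^inv = (162/15925) * [[1225/36, 0], [0, 26/9]]
first-kind symbols [ij,l] = (1/2)(d_i g_jl + d_j g_il - d_l g_ij): [pp,p] = E_p/2 = 0, [pp,q] = F_p - E_q/2 = 0, [pq,p] = E_q/2 = 0, [pq,q] = G_p/2 = -175/18, [qq,p] = F_q - G_p/2 = 175/18, [qq,q] = G_q/2 = 0
Gamma^p_ij = (G*[ij,p] - F*[ij,q])/(EG - F^2), Gamma^q_ij = (E*[ij,q] - F*[ij,p])/(EG - F^2)


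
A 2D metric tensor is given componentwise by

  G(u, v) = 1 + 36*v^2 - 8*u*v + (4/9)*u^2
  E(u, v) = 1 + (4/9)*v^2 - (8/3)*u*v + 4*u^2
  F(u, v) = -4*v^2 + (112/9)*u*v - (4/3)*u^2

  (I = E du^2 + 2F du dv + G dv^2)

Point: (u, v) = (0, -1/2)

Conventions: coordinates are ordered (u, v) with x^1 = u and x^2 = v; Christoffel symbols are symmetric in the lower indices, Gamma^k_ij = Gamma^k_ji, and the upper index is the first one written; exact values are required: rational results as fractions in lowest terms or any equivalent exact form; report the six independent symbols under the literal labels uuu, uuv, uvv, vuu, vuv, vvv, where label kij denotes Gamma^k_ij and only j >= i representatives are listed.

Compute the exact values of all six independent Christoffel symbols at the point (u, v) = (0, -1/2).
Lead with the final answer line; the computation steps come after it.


Answer: Gamma_uuu = 6/91, Gamma_uuv = -2/91, Gamma_uvv = 18/91, Gamma_vuu = -54/91, Gamma_vuv = 18/91, Gamma_vvv = -162/91

E = 10/9, F = -1, G = 10 at the point
E_u = 4/3, E_v = -4/9, F_u = -56/9, F_v = 4, G_u = 4, G_v = -36
EG - F^2 = 91/9;  g^inv = (9/91) * [[10, 1], [1, 10/9]]
first-kind symbols [ij,l] = (1/2)(d_i g_jl + d_j g_il - d_l g_ij): [uu,u] = E_u/2 = 2/3, [uu,v] = F_u - E_v/2 = -6, [uv,u] = E_v/2 = -2/9, [uv,v] = G_u/2 = 2, [vv,u] = F_v - G_u/2 = 2, [vv,v] = G_v/2 = -18
Gamma^u_ij = (G*[ij,u] - F*[ij,v])/(EG - F^2), Gamma^v_ij = (E*[ij,v] - F*[ij,u])/(EG - F^2)


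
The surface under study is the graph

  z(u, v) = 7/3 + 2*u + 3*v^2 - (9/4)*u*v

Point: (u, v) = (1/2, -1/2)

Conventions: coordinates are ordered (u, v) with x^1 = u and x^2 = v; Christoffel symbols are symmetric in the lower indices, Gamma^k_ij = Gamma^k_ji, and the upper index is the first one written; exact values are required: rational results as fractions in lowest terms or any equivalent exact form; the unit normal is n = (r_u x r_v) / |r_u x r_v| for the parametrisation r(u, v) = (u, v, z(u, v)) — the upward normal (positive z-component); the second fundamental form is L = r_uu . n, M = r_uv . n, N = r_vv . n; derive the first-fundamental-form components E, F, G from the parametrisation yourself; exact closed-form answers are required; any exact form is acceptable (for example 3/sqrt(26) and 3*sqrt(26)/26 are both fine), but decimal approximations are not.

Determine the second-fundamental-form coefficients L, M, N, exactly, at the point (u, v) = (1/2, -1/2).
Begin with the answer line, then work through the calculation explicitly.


Answer: L = 0, M = -9*sqrt(1778)/889, N = 24*sqrt(1778)/889

z_u = 25/8, z_v = -33/8, z_uu = 0, z_uv = -9/4, z_vv = 6
E = 689/64, F = -825/64, G = 1153/64; answer radicand W^2 = 889/32
unnormalised second-form numerators: l = 0, m = -9/4, n = 6; L = l/sqrt(889/32), and similarly M = m/sqrt(W^2), N = n/sqrt(W^2)


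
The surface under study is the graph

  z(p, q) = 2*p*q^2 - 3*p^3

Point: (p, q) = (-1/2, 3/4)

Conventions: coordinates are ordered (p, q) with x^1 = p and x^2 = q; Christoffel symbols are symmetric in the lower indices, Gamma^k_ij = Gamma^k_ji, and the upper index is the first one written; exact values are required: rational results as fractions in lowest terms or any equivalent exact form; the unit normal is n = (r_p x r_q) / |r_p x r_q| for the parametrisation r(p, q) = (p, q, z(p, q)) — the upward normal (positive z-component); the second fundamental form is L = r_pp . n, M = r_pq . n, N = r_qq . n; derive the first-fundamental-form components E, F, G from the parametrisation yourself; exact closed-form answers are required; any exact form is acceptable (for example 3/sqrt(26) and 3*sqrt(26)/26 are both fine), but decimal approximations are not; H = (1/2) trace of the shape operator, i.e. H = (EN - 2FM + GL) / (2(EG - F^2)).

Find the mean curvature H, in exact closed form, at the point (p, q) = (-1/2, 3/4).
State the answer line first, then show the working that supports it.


Answer: H = 3736/4913

z_p = -9/8, z_q = -3/2, z_pp = 9, z_pq = 3, z_qq = -2
E = 145/64, F = 27/16, G = 13/4; answer radicand W^2 = 289/64
unnormalised second-form numerators: l = 9, m = 3, n = -2; L = l/sqrt(289/64), and similarly M = m/sqrt(W^2), N = n/sqrt(W^2)
H = (E*n - 2*F*m + G*l) / (2*(EG - F^2)*sqrt(W^2)); E*n - 2*F*m + G*l = 467/32, EG - F^2 = 289/64, so H = (467/289)/sqrt(289/64)


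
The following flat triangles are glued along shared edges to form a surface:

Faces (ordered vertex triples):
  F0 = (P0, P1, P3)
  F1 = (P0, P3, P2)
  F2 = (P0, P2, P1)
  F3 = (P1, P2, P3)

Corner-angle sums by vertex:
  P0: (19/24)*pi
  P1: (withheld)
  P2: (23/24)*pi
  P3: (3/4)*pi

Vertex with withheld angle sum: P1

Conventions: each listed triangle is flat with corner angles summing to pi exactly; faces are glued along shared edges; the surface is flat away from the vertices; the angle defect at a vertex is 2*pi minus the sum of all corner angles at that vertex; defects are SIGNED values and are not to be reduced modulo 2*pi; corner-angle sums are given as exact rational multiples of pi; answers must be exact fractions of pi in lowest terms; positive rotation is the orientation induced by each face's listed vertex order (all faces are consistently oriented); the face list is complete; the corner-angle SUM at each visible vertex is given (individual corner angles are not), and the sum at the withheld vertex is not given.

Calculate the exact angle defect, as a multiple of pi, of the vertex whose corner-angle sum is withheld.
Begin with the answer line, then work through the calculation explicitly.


Answer: defect(P1) = pi/2

V = 4, E = 6, F = 4; chi = V - E + F = 2
Gauss-Bonnet: total defect = 2*pi*chi = 4*pi; visible defects sum to (7/2)*pi


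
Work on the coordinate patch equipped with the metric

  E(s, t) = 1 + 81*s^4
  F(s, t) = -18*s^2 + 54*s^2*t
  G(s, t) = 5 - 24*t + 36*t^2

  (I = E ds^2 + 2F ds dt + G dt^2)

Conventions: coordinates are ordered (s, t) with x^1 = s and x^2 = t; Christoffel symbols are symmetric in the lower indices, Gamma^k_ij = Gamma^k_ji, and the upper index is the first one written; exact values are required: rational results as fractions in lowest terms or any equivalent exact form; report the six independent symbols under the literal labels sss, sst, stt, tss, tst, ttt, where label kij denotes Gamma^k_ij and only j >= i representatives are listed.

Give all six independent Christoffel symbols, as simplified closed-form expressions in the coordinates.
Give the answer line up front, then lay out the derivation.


Answer: Gamma_sss = 162*s^3/(81*s^4 + 36*t^2 - 24*t + 5), Gamma_sst = 0, Gamma_stt = 54*s^2/(81*s^4 + 36*t^2 - 24*t + 5), Gamma_tss = (108*s*t - 36*s)/(81*s^4 + 36*t^2 - 24*t + 5), Gamma_tst = 0, Gamma_ttt = (36*t - 12)/(81*s^4 + 36*t^2 - 24*t + 5)

E = 1 + 81*s^4; F = -18*s^2 + 54*s^2*t; G = 5 - 24*t + 36*t^2
Gamma^k_ij = (1/2) g^{kl} (d_i g_jl + d_j g_il - d_l g_ij), with g^inv = (1/(EG-F^2)) [[G, -F], [-F, E]]
first partials: E_s = 324*s^3, E_t = 0, F_s = -36*s + 108*s*t, F_t = 54*s^2, G_s = 0, G_t = -24 + 72*t
D = EG - F^2 = 5 - 24*t + 36*t^2 + 81*s^4
expanded: Gamma^s_ss = (G E_s - 2F F_s + F E_t)/(2D), Gamma^s_st = (G E_t - F G_s)/(2D), Gamma^s_tt = (2G F_t - G G_s - F G_t)/(2D), Gamma^t_ss = (2E F_s - E E_t - F E_s)/(2D), Gamma^t_st = (E G_s - F E_t)/(2D), Gamma^t_tt = (E G_t - 2F F_t + F G_s)/(2D); substitute and cancel common factors


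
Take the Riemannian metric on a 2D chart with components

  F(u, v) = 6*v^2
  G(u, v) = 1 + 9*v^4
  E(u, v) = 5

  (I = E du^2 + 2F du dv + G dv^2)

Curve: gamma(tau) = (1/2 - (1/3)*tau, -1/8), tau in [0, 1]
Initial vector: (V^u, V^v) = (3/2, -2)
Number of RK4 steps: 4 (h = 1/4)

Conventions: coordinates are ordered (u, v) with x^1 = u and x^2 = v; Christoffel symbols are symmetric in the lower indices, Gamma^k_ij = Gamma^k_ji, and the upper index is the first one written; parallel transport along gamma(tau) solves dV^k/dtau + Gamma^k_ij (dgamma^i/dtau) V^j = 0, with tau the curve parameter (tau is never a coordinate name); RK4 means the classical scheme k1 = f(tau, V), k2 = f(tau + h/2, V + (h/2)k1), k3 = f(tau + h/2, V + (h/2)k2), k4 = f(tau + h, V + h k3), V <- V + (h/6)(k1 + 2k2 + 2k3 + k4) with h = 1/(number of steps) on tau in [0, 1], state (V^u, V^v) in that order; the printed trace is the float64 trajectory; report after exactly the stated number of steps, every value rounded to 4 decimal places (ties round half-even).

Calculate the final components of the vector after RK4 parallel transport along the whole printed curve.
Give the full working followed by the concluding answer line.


gamma'(tau) = (-1/3, 0); f(tau, V)^k = -Gamma^k_ij(gamma(tau)) gamma'^i(tau) V^j; h = 1/4; intermediate values shown to 6 dp
curve data and Christoffel symbols at the stage parameters:
  tau = 0.000000: gamma = (0.500000, -0.125000), gamma' = (-0.333333, 0.000000); Gamma_uuu = 0.000000, Gamma_uuv = 0.000000, Gamma_uvv = -0.299868, Gamma_vuu = 0.000000, Gamma_vuv = 0.000000, Gamma_vvv = -0.007028
  tau = 0.125000: gamma = (0.458333, -0.125000), gamma' = (-0.333333, 0.000000); Gamma_uuu = 0.000000, Gamma_uuv = 0.000000, Gamma_uvv = -0.299868, Gamma_vuu = 0.000000, Gamma_vuv = 0.000000, Gamma_vvv = -0.007028
  tau = 0.250000: gamma = (0.416667, -0.125000), gamma' = (-0.333333, 0.000000); Gamma_uuu = 0.000000, Gamma_uuv = 0.000000, Gamma_uvv = -0.299868, Gamma_vuu = 0.000000, Gamma_vuv = 0.000000, Gamma_vvv = -0.007028
  tau = 0.375000: gamma = (0.375000, -0.125000), gamma' = (-0.333333, 0.000000); Gamma_uuu = 0.000000, Gamma_uuv = 0.000000, Gamma_uvv = -0.299868, Gamma_vuu = 0.000000, Gamma_vuv = 0.000000, Gamma_vvv = -0.007028
  tau = 0.500000: gamma = (0.333333, -0.125000), gamma' = (-0.333333, 0.000000); Gamma_uuu = 0.000000, Gamma_uuv = 0.000000, Gamma_uvv = -0.299868, Gamma_vuu = 0.000000, Gamma_vuv = 0.000000, Gamma_vvv = -0.007028
  tau = 0.625000: gamma = (0.291667, -0.125000), gamma' = (-0.333333, 0.000000); Gamma_uuu = 0.000000, Gamma_uuv = 0.000000, Gamma_uvv = -0.299868, Gamma_vuu = 0.000000, Gamma_vuv = 0.000000, Gamma_vvv = -0.007028
  tau = 0.750000: gamma = (0.250000, -0.125000), gamma' = (-0.333333, 0.000000); Gamma_uuu = 0.000000, Gamma_uuv = 0.000000, Gamma_uvv = -0.299868, Gamma_vuu = 0.000000, Gamma_vuv = 0.000000, Gamma_vvv = -0.007028
  tau = 0.875000: gamma = (0.208333, -0.125000), gamma' = (-0.333333, 0.000000); Gamma_uuu = 0.000000, Gamma_uuv = 0.000000, Gamma_uvv = -0.299868, Gamma_vuu = 0.000000, Gamma_vuv = 0.000000, Gamma_vvv = -0.007028
  tau = 1.000000: gamma = (0.166667, -0.125000), gamma' = (-0.333333, 0.000000); Gamma_uuu = 0.000000, Gamma_uuv = 0.000000, Gamma_uvv = -0.299868, Gamma_vuu = 0.000000, Gamma_vuv = 0.000000, Gamma_vvv = -0.007028
step 0: V^u = 1.5000, V^v = -2.0000
step 1: k1 = (0.000000, 0.000000), k2 = (0.000000, 0.000000), k3 = (0.000000, 0.000000), k4 = (0.000000, 0.000000); V <- V + (h/6)(k1 + 2k2 + 2k3 + k4): V^u = 1.5000, V^v = -2.0000
step 2: k1 = (0.000000, 0.000000), k2 = (0.000000, 0.000000), k3 = (0.000000, 0.000000), k4 = (0.000000, 0.000000); V <- V + (h/6)(k1 + 2k2 + 2k3 + k4): V^u = 1.5000, V^v = -2.0000
step 3: k1 = (0.000000, 0.000000), k2 = (0.000000, 0.000000), k3 = (0.000000, 0.000000), k4 = (0.000000, 0.000000); V <- V + (h/6)(k1 + 2k2 + 2k3 + k4): V^u = 1.5000, V^v = -2.0000
step 4: k1 = (0.000000, 0.000000), k2 = (0.000000, 0.000000), k3 = (0.000000, 0.000000), k4 = (0.000000, 0.000000); V <- V + (h/6)(k1 + 2k2 + 2k3 + k4): V^u = 1.5000, V^v = -2.0000

Answer: V^u = 1.5000, V^v = -2.0000


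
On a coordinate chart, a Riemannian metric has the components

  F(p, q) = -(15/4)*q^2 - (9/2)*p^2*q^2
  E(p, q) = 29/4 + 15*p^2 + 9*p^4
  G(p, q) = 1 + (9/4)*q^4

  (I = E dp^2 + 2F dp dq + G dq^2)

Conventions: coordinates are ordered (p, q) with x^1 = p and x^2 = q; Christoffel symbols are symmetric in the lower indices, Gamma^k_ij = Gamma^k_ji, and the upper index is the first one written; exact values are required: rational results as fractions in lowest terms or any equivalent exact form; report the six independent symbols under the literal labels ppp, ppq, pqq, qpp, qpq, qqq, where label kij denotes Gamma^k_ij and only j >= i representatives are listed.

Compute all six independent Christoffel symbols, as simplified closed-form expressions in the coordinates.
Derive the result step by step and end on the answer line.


E = 29/4 + 15*p^2 + 9*p^4; F = -(15/4)*q^2 - (9/2)*p^2*q^2; G = 1 + (9/4)*q^4
Gamma^k_ij = (1/2) g^{kl} (d_i g_jl + d_j g_il - d_l g_ij), with g^inv = (1/(EG-F^2)) [[G, -F], [-F, E]]
first partials: E_p = 30*p + 36*p^3, E_q = 0, F_p = -9*p*q^2, F_q = -(15/2)*q - 9*p^2*q, G_p = 0, G_q = 9*q^3
D = EG - F^2 = 29/4 + 15*p^2 + (9/4)*q^4 + 9*p^4
expanded: Gamma^p_pp = (G E_p - 2F F_p + F E_q)/(2D), Gamma^p_pq = (G E_q - F G_p)/(2D), Gamma^p_qq = (2G F_q - G G_p - F G_q)/(2D), Gamma^q_pp = (2E F_p - E E_q - F E_p)/(2D), Gamma^q_pq = (E G_p - F E_q)/(2D), Gamma^q_qq = (E G_q - 2F F_q + F G_p)/(2D); substitute and cancel common factors

Answer: Gamma_ppp = (72*p^3 + 60*p)/(36*p^4 + 60*p^2 + 9*q^4 + 29), Gamma_ppq = 0, Gamma_pqq = (-36*p^2*q - 30*q)/(36*p^4 + 60*p^2 + 9*q^4 + 29), Gamma_qpp = -36*p*q^2/(36*p^4 + 60*p^2 + 9*q^4 + 29), Gamma_qpq = 0, Gamma_qqq = 18*q^3/(36*p^4 + 60*p^2 + 9*q^4 + 29)


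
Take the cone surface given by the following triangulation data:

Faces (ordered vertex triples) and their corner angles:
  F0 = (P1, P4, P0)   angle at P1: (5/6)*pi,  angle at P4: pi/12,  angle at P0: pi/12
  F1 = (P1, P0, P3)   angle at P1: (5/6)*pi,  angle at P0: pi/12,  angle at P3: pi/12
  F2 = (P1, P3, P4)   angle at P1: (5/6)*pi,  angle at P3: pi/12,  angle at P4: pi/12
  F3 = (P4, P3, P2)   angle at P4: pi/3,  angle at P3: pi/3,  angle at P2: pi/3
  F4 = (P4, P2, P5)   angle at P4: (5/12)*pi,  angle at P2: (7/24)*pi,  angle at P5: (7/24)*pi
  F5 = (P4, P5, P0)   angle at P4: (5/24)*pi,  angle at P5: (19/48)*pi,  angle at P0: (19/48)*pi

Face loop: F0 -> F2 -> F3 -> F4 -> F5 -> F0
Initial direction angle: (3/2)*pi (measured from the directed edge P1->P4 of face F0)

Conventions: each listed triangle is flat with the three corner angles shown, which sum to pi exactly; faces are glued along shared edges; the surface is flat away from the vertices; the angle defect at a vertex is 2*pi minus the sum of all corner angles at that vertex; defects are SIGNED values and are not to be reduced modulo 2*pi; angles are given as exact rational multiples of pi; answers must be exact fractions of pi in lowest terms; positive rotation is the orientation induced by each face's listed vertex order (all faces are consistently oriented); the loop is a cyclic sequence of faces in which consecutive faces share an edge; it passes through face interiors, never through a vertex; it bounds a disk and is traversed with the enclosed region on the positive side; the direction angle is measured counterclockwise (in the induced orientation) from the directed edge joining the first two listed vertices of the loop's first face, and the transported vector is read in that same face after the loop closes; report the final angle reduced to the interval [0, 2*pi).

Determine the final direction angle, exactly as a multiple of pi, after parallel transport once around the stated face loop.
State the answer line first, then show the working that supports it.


Answer: final direction angle = (3/8)*pi

enclosed vertex P4: corner angles sum to (9/8)*pi, defect = 2*pi - (9/8)*pi = (7/8)*pi
the rotation equals the total enclosed defect, so the final angle is initial + defects (mod 2*pi)
final angle = (3/2)*pi + (7/8)*pi = (3/8)*pi (mod 2*pi)


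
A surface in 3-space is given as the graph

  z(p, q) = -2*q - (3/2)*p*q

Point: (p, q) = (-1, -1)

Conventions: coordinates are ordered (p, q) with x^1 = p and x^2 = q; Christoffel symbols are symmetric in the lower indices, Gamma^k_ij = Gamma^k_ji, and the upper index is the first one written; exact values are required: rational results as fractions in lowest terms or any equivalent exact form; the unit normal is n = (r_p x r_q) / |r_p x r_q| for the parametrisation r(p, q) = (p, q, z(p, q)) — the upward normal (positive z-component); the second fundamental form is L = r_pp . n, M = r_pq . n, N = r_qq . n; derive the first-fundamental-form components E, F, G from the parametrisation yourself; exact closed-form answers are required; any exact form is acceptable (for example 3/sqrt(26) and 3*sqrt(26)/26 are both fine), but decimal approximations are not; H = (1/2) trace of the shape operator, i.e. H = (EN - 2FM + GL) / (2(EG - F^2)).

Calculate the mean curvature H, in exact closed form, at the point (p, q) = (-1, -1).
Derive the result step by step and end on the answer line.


z_p = 3/2, z_q = -1/2, z_pp = 0, z_pq = -3/2, z_qq = 0
E = 13/4, F = -3/4, G = 5/4; answer radicand W^2 = 7/2
unnormalised second-form numerators: l = 0, m = -3/2, n = 0; L = l/sqrt(7/2), and similarly M = m/sqrt(W^2), N = n/sqrt(W^2)
H = (E*n - 2*F*m + G*l) / (2*(EG - F^2)*sqrt(W^2)); E*n - 2*F*m + G*l = -9/4, EG - F^2 = 7/2, so H = (-9/28)/sqrt(7/2)

Answer: H = -9*sqrt(14)/196


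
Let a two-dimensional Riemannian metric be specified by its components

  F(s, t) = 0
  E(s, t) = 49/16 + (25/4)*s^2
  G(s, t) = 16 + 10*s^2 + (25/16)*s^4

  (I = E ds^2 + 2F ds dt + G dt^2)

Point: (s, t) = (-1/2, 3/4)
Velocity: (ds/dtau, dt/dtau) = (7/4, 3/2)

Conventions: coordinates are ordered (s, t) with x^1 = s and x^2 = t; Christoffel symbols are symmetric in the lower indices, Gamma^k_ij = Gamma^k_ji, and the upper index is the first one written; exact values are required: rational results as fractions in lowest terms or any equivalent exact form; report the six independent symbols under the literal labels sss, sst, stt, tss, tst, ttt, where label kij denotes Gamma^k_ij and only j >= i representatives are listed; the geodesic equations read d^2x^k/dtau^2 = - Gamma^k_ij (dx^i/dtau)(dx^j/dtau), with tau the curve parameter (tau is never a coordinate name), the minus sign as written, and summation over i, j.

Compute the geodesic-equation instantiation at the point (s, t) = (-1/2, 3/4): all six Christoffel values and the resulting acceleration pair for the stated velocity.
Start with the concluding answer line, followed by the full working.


Answer: Gamma_sss = -25/37, Gamma_sst = 0, Gamma_stt = 345/296, Gamma_tss = 0, Gamma_tst = -20/69, Gamma_ttt = 0; accelerations (d^2s/dtau^2, d^2t/dtau^2) = (-655/1184, 35/23)

E = 37/8, F = 0, G = 4761/256 at the point
E_s = -25/4, E_t = 0, F_s = 0, F_t = 0, G_s = -345/32, G_t = 0
EG - F^2 = 176157/2048;  g^inv = (2048/176157) * [[4761/256, 0], [0, 37/8]]
first-kind symbols [ij,l] = (1/2)(d_i g_jl + d_j g_il - d_l g_ij): [ss,s] = E_s/2 = -25/8, [ss,t] = F_s - E_t/2 = 0, [st,s] = E_t/2 = 0, [st,t] = G_s/2 = -345/64, [tt,s] = F_t - G_s/2 = 345/64, [tt,t] = G_t/2 = 0
Gamma^s_ij = (G*[ij,s] - F*[ij,t])/(EG - F^2), Gamma^t_ij = (E*[ij,t] - F*[ij,s])/(EG - F^2)
Gamma_sss = -25/37, Gamma_sst = 0, Gamma_stt = 345/296, Gamma_tss = 0, Gamma_tst = -20/69, Gamma_ttt = 0
d^2s/dtau^2 = -(Gamma_sss*(7/4)^2 + 2*Gamma_sst*(7/4)*(3/2) + Gamma_stt*(3/2)^2) = -655/1184
d^2t/dtau^2 = -(Gamma_tss*(7/4)^2 + 2*Gamma_tst*(7/4)*(3/2) + Gamma_ttt*(3/2)^2) = 35/23


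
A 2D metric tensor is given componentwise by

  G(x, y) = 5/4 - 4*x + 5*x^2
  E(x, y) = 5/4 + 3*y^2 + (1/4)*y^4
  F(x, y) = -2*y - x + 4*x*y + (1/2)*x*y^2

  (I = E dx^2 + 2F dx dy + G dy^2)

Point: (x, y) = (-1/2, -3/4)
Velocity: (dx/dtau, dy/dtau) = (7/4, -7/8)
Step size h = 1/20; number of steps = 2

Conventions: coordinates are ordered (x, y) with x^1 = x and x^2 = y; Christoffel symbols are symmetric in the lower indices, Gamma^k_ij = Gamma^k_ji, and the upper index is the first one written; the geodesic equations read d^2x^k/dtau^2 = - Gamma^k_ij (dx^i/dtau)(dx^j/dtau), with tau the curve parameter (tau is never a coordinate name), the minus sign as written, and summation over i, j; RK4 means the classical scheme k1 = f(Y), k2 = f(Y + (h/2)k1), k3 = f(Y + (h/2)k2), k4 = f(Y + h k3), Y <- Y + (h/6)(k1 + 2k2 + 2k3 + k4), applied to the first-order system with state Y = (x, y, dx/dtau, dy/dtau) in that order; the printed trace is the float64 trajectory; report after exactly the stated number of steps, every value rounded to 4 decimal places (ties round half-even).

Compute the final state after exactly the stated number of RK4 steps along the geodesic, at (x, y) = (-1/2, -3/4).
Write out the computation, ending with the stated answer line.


f(Y) = (dx/dtau, dy/dtau, -Gamma^x_ij Y'^i Y'^j, -Gamma^y_ij Y'^i Y'^j) with the Gammas evaluated at the stage position; h = 0.050000; intermediate values shown to 6 dp
step 0: x = -0.5000, y = -0.7500, dx/dtau = 1.7500, dy/dtau = -0.8750
step 1:
  k1: at (x, y) = (-0.500000, -0.750000), (dx/dtau, dy/dtau) = (1.750000, -0.875000); Gamma_xxx = 1.845740, Gamma_xxy = 1.766023, Gamma_xyy = 1.719953, Gamma_yxx = -1.657410, Gamma_yxy = -2.318385, Gamma_yyy = -1.283993; k1 = (1.750000, -0.875000, -1.560970, -1.041181)
  k2: at (x, y) = (-0.456250, -0.771875), (dx/dtau, dy/dtau) = (1.710976, -0.901030); Gamma_xxx = 1.888786, Gamma_xxy = 1.639650, Gamma_xyy = 1.543571, Gamma_yxx = -1.804156, Gamma_yxy = -2.343987, Gamma_yyy = -1.227394; k2 = (1.710976, -0.901030, -1.726959, -0.949147)
  k3: at (x, y) = (-0.457226, -0.772526), (dx/dtau, dy/dtau) = (1.706826, -0.898729); Gamma_xxx = 1.890900, Gamma_xxy = 1.643607, Gamma_xyy = 1.550036, Gamma_yxx = -1.804803, Gamma_yxy = -2.345934, Gamma_yyy = -1.232277; k3 = (1.706826, -0.898729, -1.718158, -0.944022)
  k4: at (x, y) = (-0.414659, -0.794936), (dx/dtau, dy/dtau) = (1.664092, -0.922201); Gamma_xxx = 1.919727, Gamma_xxy = 1.503174, Gamma_xyy = 1.373834, Gamma_yxx = -1.951950, Gamma_yxy = -2.354207, Gamma_yyy = -1.163724; k4 = (1.664092, -0.922201, -1.870872, -0.830621)
  Y <- Y + (h/6)(k1 + 2k2 + 2k3 + k4): x = -0.4146, y = -0.7950, dx/dtau = 1.6640, dy/dtau = -0.9222
step 2:
  k1: at (x, y) = (-0.414586, -0.794973), (dx/dtau, dy/dtau) = (1.663983, -0.922151); Gamma_xxx = 1.919757, Gamma_xxy = 1.502918, Gamma_xyy = 1.373525, Gamma_yxx = -1.952194, Gamma_yxy = -2.354200, Gamma_yyy = -1.163587; k1 = (1.663983, -0.922151, -1.871205, -0.829994)
  k2: at (x, y) = (-0.372986, -0.818026), (dx/dtau, dy/dtau) = (1.617203, -0.942901); Gamma_xxx = 1.932558, Gamma_xxy = 1.349430, Gamma_xyy = 1.199391, Gamma_yxx = -2.097357, Gamma_yxy = -2.343100, Gamma_yyy = -1.083258; k2 = (1.617203, -0.942901, -2.005248, -0.697416)
  k3: at (x, y) = (-0.374156, -0.818545), (dx/dtau, dy/dtau) = (1.613851, -0.939587); Gamma_xxx = 1.934446, Gamma_xxy = 1.353930, Gamma_xyy = 1.205836, Gamma_yxx = -2.096943, Gamma_yxy = -2.345160, Gamma_yyy = -1.088411; k3 = (1.613851, -0.939587, -1.996765, -0.689785)
  k4: at (x, y) = (-0.333893, -0.841952), (dx/dtau, dy/dtau) = (1.564144, -0.956640); Gamma_xxx = 1.929624, Gamma_xxy = 1.191105, Gamma_xyy = 1.037327, Gamma_yxx = -2.234859, Gamma_yxy = -2.313491, Gamma_yyy = -0.998033; k4 = (1.564144, -0.956640, -2.105680, -0.542416)
  Y <- Y + (h/6)(k1 + 2k2 + 2k3 + k4): x = -0.3338, y = -0.8420, dx/dtau = 1.5641, dy/dtau = -0.9567

Answer: x = -0.3338, y = -0.8420, dx/dtau = 1.5641, dy/dtau = -0.9567


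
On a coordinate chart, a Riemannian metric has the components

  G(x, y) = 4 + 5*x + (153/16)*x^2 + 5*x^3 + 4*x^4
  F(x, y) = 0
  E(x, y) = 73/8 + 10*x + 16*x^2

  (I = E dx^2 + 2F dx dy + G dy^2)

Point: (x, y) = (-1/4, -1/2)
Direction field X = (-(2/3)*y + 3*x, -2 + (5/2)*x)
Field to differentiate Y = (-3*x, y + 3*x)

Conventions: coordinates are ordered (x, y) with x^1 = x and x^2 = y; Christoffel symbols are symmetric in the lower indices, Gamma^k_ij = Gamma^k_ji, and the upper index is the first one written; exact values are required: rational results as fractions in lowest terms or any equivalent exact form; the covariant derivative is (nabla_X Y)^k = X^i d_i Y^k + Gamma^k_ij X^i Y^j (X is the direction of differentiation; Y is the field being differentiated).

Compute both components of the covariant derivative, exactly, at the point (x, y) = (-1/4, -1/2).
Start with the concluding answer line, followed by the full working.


Answer: (nabla_X Y)^x = 15835/15616, (nabla_X Y)^y = -709/174

E = 61/8, F = 0, G = 841/256 at the point
E_x = 2, E_y = 0, F_x = 0, F_y = 0, G_x = 29/32, G_y = 0
EG - F^2 = 51301/2048;  g^inv = (2048/51301) * [[841/256, 0], [0, 61/8]]
first-kind symbols [ij,l] = (1/2)(d_i g_jl + d_j g_il - d_l g_ij): [xx,x] = E_x/2 = 1, [xx,y] = F_x - E_y/2 = 0, [xy,x] = E_y/2 = 0, [xy,y] = G_x/2 = 29/64, [yy,x] = F_y - G_x/2 = -29/64, [yy,y] = G_y/2 = 0
Gamma^x_ij = (G*[ij,x] - F*[ij,y])/(EG - F^2), Gamma^y_ij = (E*[ij,y] - F*[ij,x])/(EG - F^2)
Gamma_xxx = 8/61, Gamma_xxy = 0, Gamma_xyy = -29/488, Gamma_yxx = 0, Gamma_yxy = 4/29, Gamma_yyy = 0
X = (-5/12, -21/8), Y = (3/4, -5/4) at the point


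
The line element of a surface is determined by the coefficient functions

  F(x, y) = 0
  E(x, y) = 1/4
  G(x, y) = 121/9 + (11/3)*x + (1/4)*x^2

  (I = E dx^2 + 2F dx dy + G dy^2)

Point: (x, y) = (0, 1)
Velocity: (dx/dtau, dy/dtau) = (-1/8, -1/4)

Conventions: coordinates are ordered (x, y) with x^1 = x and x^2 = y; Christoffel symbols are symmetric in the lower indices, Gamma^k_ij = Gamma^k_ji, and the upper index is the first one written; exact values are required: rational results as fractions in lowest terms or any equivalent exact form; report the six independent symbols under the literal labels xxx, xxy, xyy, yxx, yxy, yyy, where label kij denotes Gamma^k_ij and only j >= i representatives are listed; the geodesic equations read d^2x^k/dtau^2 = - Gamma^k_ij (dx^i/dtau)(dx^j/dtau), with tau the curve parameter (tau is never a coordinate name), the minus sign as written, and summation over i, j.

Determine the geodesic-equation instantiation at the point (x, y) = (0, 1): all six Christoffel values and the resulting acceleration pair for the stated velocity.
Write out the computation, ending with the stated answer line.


E = 1/4, F = 0, G = 121/9 at the point
E_x = 0, E_y = 0, F_x = 0, F_y = 0, G_x = 11/3, G_y = 0
EG - F^2 = 121/36;  g^inv = (36/121) * [[121/9, 0], [0, 1/4]]
first-kind symbols [ij,l] = (1/2)(d_i g_jl + d_j g_il - d_l g_ij): [xx,x] = E_x/2 = 0, [xx,y] = F_x - E_y/2 = 0, [xy,x] = E_y/2 = 0, [xy,y] = G_x/2 = 11/6, [yy,x] = F_y - G_x/2 = -11/6, [yy,y] = G_y/2 = 0
Gamma^x_ij = (G*[ij,x] - F*[ij,y])/(EG - F^2), Gamma^y_ij = (E*[ij,y] - F*[ij,x])/(EG - F^2)
Gamma_xxx = 0, Gamma_xxy = 0, Gamma_xyy = -22/3, Gamma_yxx = 0, Gamma_yxy = 3/22, Gamma_yyy = 0
d^2x/dtau^2 = -(Gamma_xxx*(-1/8)^2 + 2*Gamma_xxy*(-1/8)*(-1/4) + Gamma_xyy*(-1/4)^2) = 11/24
d^2y/dtau^2 = -(Gamma_yxx*(-1/8)^2 + 2*Gamma_yxy*(-1/8)*(-1/4) + Gamma_yyy*(-1/4)^2) = -3/352

Answer: Gamma_xxx = 0, Gamma_xxy = 0, Gamma_xyy = -22/3, Gamma_yxx = 0, Gamma_yxy = 3/22, Gamma_yyy = 0; accelerations (d^2x/dtau^2, d^2y/dtau^2) = (11/24, -3/352)


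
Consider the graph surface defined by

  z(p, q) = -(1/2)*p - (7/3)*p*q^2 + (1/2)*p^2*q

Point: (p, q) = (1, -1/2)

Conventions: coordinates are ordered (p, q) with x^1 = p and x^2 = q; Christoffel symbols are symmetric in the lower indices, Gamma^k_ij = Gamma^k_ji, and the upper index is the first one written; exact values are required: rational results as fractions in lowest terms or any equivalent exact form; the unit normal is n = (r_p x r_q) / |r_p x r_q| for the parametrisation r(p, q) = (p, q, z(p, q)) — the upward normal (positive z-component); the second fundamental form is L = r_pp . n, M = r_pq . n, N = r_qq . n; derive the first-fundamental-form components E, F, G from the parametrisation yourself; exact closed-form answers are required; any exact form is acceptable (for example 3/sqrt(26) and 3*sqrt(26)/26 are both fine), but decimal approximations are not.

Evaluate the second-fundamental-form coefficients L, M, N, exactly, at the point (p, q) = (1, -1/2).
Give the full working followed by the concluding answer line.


z_p = -19/12, z_q = 17/6, z_pp = -1/2, z_pq = 10/3, z_qq = -14/3
E = 505/144, F = -323/72, G = 325/36; answer radicand W^2 = 1661/144
unnormalised second-form numerators: l = -1/2, m = 10/3, n = -14/3; L = l/sqrt(1661/144), and similarly M = m/sqrt(W^2), N = n/sqrt(W^2)

Answer: L = -6*sqrt(1661)/1661, M = 40*sqrt(1661)/1661, N = -56*sqrt(1661)/1661


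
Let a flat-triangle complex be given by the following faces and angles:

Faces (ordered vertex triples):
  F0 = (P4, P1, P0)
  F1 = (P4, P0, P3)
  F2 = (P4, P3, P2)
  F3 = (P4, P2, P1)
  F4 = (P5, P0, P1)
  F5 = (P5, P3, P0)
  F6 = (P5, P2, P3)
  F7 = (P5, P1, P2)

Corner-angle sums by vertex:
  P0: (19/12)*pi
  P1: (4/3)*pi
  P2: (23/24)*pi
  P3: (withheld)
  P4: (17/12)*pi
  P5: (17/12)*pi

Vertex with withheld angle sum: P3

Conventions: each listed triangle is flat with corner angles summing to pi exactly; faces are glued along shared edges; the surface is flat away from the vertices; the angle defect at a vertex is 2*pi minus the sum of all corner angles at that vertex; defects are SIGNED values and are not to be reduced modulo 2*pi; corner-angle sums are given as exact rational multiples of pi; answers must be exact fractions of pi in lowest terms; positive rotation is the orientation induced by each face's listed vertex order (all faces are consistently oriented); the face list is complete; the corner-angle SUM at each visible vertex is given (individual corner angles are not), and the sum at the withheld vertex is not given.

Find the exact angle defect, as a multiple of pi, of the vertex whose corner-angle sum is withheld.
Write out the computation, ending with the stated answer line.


V = 6, E = 12, F = 8; chi = V - E + F = 2
Gauss-Bonnet: total defect = 2*pi*chi = 4*pi; visible defects sum to (79/24)*pi

Answer: defect(P3) = (17/24)*pi


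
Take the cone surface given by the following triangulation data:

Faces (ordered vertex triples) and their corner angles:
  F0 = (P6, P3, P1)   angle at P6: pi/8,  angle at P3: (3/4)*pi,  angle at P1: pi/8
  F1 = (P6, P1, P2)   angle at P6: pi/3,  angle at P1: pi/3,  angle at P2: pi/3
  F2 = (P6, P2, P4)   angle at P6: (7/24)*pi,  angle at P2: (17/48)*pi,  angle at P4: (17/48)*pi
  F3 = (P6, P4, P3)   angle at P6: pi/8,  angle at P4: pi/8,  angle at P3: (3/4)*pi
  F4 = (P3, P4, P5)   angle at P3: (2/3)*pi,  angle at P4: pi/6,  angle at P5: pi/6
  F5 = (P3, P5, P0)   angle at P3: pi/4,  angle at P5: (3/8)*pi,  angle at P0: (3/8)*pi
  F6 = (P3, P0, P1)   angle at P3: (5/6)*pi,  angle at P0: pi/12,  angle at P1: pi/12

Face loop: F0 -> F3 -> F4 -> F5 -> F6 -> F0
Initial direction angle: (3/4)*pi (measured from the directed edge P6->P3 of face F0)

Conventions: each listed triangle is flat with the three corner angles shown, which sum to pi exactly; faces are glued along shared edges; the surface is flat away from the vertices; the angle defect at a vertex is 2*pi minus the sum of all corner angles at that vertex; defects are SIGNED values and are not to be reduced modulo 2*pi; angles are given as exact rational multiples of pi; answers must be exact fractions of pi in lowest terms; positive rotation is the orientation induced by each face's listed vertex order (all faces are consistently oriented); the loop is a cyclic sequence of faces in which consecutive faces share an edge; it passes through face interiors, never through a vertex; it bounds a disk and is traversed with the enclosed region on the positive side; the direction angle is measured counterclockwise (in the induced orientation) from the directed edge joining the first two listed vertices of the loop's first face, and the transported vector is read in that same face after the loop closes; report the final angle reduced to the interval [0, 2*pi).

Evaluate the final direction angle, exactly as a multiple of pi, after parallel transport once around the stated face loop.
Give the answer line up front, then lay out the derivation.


Answer: final direction angle = (3/2)*pi

enclosed vertex P3: corner angles sum to (13/4)*pi, defect = 2*pi - (13/4)*pi = (-5/4)*pi
summing the enclosed defects onto the initial angle, mod 2*pi in the induced orientation:
final angle = (3/4)*pi - (5/4)*pi = (3/2)*pi (mod 2*pi)


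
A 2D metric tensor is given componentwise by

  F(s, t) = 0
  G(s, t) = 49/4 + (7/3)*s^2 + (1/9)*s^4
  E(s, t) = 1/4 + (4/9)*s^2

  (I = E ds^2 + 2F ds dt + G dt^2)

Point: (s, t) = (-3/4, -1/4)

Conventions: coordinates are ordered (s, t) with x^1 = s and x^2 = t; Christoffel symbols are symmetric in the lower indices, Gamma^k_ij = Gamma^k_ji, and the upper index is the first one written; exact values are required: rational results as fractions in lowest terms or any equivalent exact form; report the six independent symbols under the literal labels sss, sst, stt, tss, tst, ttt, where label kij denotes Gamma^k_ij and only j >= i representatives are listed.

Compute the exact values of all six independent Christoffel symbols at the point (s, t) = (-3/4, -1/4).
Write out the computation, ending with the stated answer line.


E = 1/2, F = 0, G = 3481/256 at the point
E_s = -2/3, E_t = 0, F_s = 0, F_t = 0, G_s = -59/16, G_t = 0
EG - F^2 = 3481/512;  g^inv = (512/3481) * [[3481/256, 0], [0, 1/2]]
first-kind symbols [ij,l] = (1/2)(d_i g_jl + d_j g_il - d_l g_ij): [ss,s] = E_s/2 = -1/3, [ss,t] = F_s - E_t/2 = 0, [st,s] = E_t/2 = 0, [st,t] = G_s/2 = -59/32, [tt,s] = F_t - G_s/2 = 59/32, [tt,t] = G_t/2 = 0
Gamma^s_ij = (G*[ij,s] - F*[ij,t])/(EG - F^2), Gamma^t_ij = (E*[ij,t] - F*[ij,s])/(EG - F^2)

Answer: Gamma_sss = -2/3, Gamma_sst = 0, Gamma_stt = 59/16, Gamma_tss = 0, Gamma_tst = -8/59, Gamma_ttt = 0


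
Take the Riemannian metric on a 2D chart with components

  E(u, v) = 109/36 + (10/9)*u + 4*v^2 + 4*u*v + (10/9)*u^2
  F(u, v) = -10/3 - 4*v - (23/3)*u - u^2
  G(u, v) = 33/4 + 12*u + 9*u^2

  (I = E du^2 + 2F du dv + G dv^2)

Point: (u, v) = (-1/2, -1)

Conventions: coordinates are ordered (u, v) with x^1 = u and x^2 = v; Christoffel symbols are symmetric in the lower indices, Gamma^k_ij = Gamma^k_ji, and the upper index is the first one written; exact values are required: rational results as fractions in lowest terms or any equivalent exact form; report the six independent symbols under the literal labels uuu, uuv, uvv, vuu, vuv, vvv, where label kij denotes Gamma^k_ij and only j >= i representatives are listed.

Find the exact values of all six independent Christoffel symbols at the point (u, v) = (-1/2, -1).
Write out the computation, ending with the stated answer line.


E = 35/4, F = 17/4, G = 9/2 at the point
E_u = -4, E_v = -10, F_u = -20/3, F_v = -4, G_u = 3, G_v = 0
EG - F^2 = 341/16;  g^inv = (16/341) * [[9/2, -17/4], [-17/4, 35/4]]
first-kind symbols [ij,l] = (1/2)(d_i g_jl + d_j g_il - d_l g_ij): [uu,u] = E_u/2 = -2, [uu,v] = F_u - E_v/2 = -5/3, [uv,u] = E_v/2 = -5, [uv,v] = G_u/2 = 3/2, [vv,u] = F_v - G_u/2 = -11/2, [vv,v] = G_v/2 = 0
Gamma^u_ij = (G*[ij,u] - F*[ij,v])/(EG - F^2), Gamma^v_ij = (E*[ij,v] - F*[ij,u])/(EG - F^2)

Answer: Gamma_uuu = -92/1023, Gamma_uuv = -42/31, Gamma_uvv = -36/31, Gamma_vuu = -292/1023, Gamma_vuv = 50/31, Gamma_vvv = 34/31


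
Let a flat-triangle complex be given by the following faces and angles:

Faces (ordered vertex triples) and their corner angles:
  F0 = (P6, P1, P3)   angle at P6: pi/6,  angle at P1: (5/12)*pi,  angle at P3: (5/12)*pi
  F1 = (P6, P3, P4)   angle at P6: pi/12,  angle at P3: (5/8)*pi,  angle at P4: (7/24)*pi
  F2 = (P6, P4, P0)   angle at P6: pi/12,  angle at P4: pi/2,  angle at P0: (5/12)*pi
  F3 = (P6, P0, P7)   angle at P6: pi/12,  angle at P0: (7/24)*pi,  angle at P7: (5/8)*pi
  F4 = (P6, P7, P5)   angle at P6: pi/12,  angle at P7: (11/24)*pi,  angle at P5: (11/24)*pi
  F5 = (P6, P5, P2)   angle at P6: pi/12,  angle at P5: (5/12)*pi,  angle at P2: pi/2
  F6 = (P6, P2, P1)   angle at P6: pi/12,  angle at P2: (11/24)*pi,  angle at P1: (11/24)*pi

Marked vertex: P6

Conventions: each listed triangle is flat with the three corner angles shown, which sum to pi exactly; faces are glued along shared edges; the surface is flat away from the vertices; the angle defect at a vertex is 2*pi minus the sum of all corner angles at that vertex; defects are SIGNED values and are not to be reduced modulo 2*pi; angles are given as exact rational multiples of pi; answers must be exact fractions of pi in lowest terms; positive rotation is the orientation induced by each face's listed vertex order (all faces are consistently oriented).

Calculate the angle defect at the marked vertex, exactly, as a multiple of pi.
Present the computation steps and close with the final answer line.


Sum of corner angles at P6: (2/3)*pi
defect = 2*pi - (2/3)*pi

Answer: defect(P6) = (4/3)*pi


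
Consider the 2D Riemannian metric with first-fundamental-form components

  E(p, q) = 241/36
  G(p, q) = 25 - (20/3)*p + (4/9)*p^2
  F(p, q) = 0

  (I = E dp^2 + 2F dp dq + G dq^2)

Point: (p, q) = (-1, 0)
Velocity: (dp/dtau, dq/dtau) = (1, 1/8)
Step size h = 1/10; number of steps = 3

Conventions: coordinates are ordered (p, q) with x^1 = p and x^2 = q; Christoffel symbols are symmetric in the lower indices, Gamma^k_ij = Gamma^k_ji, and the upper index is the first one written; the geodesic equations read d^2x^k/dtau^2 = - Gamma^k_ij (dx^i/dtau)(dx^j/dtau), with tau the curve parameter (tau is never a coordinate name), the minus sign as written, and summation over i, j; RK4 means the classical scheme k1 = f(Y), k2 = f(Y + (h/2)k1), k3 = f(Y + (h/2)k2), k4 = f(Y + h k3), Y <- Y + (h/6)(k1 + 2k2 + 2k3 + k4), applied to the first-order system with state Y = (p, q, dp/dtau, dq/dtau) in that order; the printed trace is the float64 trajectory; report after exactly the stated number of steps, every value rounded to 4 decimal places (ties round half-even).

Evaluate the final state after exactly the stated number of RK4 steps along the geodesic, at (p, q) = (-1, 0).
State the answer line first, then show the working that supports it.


Answer: p = -0.7004, q = 0.0389, dp/dtau = 0.9972, dq/dtau = 0.1343

f(Y) = (dp/dtau, dq/dtau, -Gamma^p_ij Y'^i Y'^j, -Gamma^q_ij Y'^i Y'^j) with the Gammas evaluated at the stage position; h = 0.100000; intermediate values shown to 6 dp
step 0: p = -1.0000, q = 0.0000, dp/dtau = 1.0000, dq/dtau = 0.1250
step 1:
  k1: at (p, q) = (-1.000000, 0.000000), (dp/dtau, dq/dtau) = (1.000000, 0.125000); Gamma_ppp = 0.000000, Gamma_ppq = 0.000000, Gamma_pqq = 0.564315, Gamma_qpp = 0.000000, Gamma_qpq = -0.117647, Gamma_qqq = 0.000000; k1 = (1.000000, 0.125000, -0.008817, 0.029412)
  k2: at (p, q) = (-0.950000, 0.006250), (dp/dtau, dq/dtau) = (0.999559, 0.126471); Gamma_ppp = 0.000000, Gamma_ppq = 0.000000, Gamma_pqq = 0.560996, Gamma_qpp = 0.000000, Gamma_qpq = -0.118343, Gamma_qqq = 0.000000; k2 = (0.999559, 0.126471, -0.008973, 0.029921)
  k3: at (p, q) = (-0.950022, 0.006324), (dp/dtau, dq/dtau) = (0.999551, 0.126496); Gamma_ppp = 0.000000, Gamma_ppq = 0.000000, Gamma_pqq = 0.560997, Gamma_qpp = 0.000000, Gamma_qpq = -0.118343, Gamma_qqq = 0.000000; k3 = (0.999551, 0.126496, -0.008977, 0.029926)
  k4: at (p, q) = (-0.900045, 0.012650), (dp/dtau, dq/dtau) = (0.999102, 0.127993); Gamma_ppp = 0.000000, Gamma_ppq = 0.000000, Gamma_pqq = 0.557679, Gamma_qpp = 0.000000, Gamma_qpq = -0.119047, Gamma_qqq = 0.000000; k4 = (0.999102, 0.127993, -0.009136, 0.030447)
  Y <- Y + (h/6)(k1 + 2k2 + 2k3 + k4): p = -0.9000, q = 0.0126, dp/dtau = 0.9991, dq/dtau = 0.1280
step 2:
  k1: at (p, q) = (-0.900045, 0.012649), (dp/dtau, dq/dtau) = (0.999102, 0.127993); Gamma_ppp = 0.000000, Gamma_ppq = 0.000000, Gamma_pqq = 0.557679, Gamma_qpp = 0.000000, Gamma_qpq = -0.119047, Gamma_qqq = 0.000000; k1 = (0.999102, 0.127993, -0.009136, 0.030447)
  k2: at (p, q) = (-0.850089, 0.019048), (dp/dtau, dq/dtau) = (0.998646, 0.129515); Gamma_ppp = 0.000000, Gamma_ppq = 0.000000, Gamma_pqq = 0.554363, Gamma_qpp = 0.000000, Gamma_qpq = -0.119759, Gamma_qqq = 0.000000; k2 = (0.998646, 0.129515, -0.009299, 0.030979)
  k3: at (p, q) = (-0.850112, 0.019125), (dp/dtau, dq/dtau) = (0.998638, 0.129542); Gamma_ppp = 0.000000, Gamma_ppq = 0.000000, Gamma_pqq = 0.554364, Gamma_qpp = 0.000000, Gamma_qpq = -0.119759, Gamma_qqq = 0.000000; k3 = (0.998638, 0.129542, -0.009303, 0.030985)
  k4: at (p, q) = (-0.800181, 0.025603), (dp/dtau, dq/dtau) = (0.998172, 0.131091); Gamma_ppp = 0.000000, Gamma_ppq = 0.000000, Gamma_pqq = 0.551049, Gamma_qpp = 0.000000, Gamma_qpq = -0.120479, Gamma_qqq = 0.000000; k4 = (0.998172, 0.131091, -0.009470, 0.031530)
  Y <- Y + (h/6)(k1 + 2k2 + 2k3 + k4): p = -0.8002, q = 0.0256, dp/dtau = 0.9982, dq/dtau = 0.1311
step 3:
  k1: at (p, q) = (-0.800181, 0.025602), (dp/dtau, dq/dtau) = (0.998172, 0.131091); Gamma_ppp = 0.000000, Gamma_ppq = 0.000000, Gamma_pqq = 0.551049, Gamma_qpp = 0.000000, Gamma_qpq = -0.120479, Gamma_qqq = 0.000000; k1 = (0.998172, 0.131091, -0.009470, 0.031530)
  k2: at (p, q) = (-0.750272, 0.032157), (dp/dtau, dq/dtau) = (0.997699, 0.132667); Gamma_ppp = 0.000000, Gamma_ppq = 0.000000, Gamma_pqq = 0.547736, Gamma_qpp = 0.000000, Gamma_qpq = -0.121208, Gamma_qqq = 0.000000; k2 = (0.997699, 0.132667, -0.009641, 0.032087)
  k3: at (p, q) = (-0.750296, 0.032235), (dp/dtau, dq/dtau) = (0.997690, 0.132695); Gamma_ppp = 0.000000, Gamma_ppq = 0.000000, Gamma_pqq = 0.547737, Gamma_qpp = 0.000000, Gamma_qpq = -0.121208, Gamma_qqq = 0.000000; k3 = (0.997690, 0.132695, -0.009645, 0.032093)
  k4: at (p, q) = (-0.700412, 0.038872), (dp/dtau, dq/dtau) = (0.997208, 0.134300); Gamma_ppp = 0.000000, Gamma_ppq = 0.000000, Gamma_pqq = 0.544426, Gamma_qpp = 0.000000, Gamma_qpq = -0.121945, Gamma_qqq = 0.000000; k4 = (0.997208, 0.134300, -0.009820, 0.032663)
  Y <- Y + (h/6)(k1 + 2k2 + 2k3 + k4): p = -0.7004, q = 0.0389, dp/dtau = 0.9972, dq/dtau = 0.1343
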